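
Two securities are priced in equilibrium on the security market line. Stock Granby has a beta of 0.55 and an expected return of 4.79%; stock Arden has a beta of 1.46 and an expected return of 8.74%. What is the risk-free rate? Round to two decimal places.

Both satisfy E(R) = R_f + β·MRP, so the slope of the SML is
MRP = (8.74% − 4.79%) / (1.46 − 0.55) = 3.95% / 0.91 = 4.3407%
R_f = E(R_Granby) − β_Granby·MRP = 4.79% − 0.55 × 4.3407% = 2.4026%

2.40%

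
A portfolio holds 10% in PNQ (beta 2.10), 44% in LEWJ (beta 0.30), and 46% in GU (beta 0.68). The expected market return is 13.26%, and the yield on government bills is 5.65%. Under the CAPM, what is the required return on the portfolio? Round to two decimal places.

β_P = Σ w_i β_i = 0.10×2.10 + 0.44×0.30 + 0.46×0.68 = 0.6548
MRP = 13.26% − 5.65% = 7.61%
E(R_P) = R_f + β_P × MRP = 5.65% + 0.6548 × 7.61% = 10.63%

10.63%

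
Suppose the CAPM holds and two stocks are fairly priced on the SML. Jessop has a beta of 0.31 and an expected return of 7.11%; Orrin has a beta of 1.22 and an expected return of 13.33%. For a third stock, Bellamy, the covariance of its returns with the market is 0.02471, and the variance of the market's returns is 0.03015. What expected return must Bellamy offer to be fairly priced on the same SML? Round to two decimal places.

10.59%

MRP = (13.33% − 7.11%) / (1.22 − 0.31) = 6.8352%
R_f = 7.11% − 0.31 × 6.8352% = 4.9911%
β_Bellamy = Cov / Var(R_m) = 0.02471 / 0.03015 = 0.8196
E(R_Bellamy) = R_f + β × MRP = 4.9911% + 0.8196 × 6.8352% = 10.59%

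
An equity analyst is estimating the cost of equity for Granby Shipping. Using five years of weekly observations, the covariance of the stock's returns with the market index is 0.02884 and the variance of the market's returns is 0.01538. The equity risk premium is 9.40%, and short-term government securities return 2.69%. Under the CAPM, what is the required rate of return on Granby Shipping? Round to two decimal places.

β = Cov(R_i, R_m) / Var(R_m) = 0.02884 / 0.01538 = 1.8752
E(R) = R_f + β × MRP = 2.69% + 1.8752 × 9.40% = 20.32%

20.32%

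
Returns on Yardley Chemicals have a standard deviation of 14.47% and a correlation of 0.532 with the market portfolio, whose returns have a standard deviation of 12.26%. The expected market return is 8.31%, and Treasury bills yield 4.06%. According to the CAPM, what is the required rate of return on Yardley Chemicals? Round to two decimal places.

β = ρ × σ_i / σ_m = 0.532 × 14.47% / 12.26% = 0.6279
MRP = 8.31% − 4.06% = 4.25%
E(R) = 4.06% + 0.6279 × 4.25% = 6.73%

6.73%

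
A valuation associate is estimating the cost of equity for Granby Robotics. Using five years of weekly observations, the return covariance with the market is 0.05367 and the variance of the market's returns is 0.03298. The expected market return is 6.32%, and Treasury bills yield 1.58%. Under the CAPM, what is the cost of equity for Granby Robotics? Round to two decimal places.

β = Cov(R_i, R_m) / Var(R_m) = 0.05367 / 0.03298 = 1.6273
MRP = 6.32% − 1.58% = 4.74%
E(R) = R_f + β × MRP = 1.58% + 1.6273 × 4.74% = 9.29%

9.29%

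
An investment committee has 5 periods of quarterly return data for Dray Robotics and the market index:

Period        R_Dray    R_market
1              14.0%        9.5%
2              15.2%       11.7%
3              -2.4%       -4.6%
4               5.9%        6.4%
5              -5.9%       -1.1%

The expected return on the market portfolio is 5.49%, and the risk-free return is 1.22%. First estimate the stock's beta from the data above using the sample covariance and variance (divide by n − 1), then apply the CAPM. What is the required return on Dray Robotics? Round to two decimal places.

6.68%

Mean R_i = (14.0 + 15.2 − 2.4 + 5.9 − 5.9) / 5 = 5.3600%
Mean R_m = (9.5 + 11.7 − 4.6 + 6.4 − 1.1) / 5 = 4.3800%
Σ(R_i − R̄_i)(R_m − R̄_m) = 248.7460  ⇒  Cov = 248.7460 / 4 = 62.1865
Σ(R_m − R̄_m)² = 194.5480  ⇒  Var(R_m) = 194.5480 / 4 = 48.6370
β = Cov / Var(R_m) = 62.1865 / 48.6370 = 1.2786
MRP = 5.49% − 1.22% = 4.27%
E(R) = R_f + β × MRP = 1.22% + 1.2786 × 4.27% = 6.68%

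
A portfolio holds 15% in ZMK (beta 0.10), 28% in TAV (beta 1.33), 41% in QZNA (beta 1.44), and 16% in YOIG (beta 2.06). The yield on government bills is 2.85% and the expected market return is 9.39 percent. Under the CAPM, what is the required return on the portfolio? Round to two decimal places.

β_P = Σ w_i β_i = 0.15×0.10 + 0.28×1.33 + 0.41×1.44 + 0.16×2.06 = 1.3074
MRP = 9.39% − 2.85% = 6.54%
E(R_P) = R_f + β_P × MRP = 2.85% + 1.3074 × 6.54% = 11.40%

11.40%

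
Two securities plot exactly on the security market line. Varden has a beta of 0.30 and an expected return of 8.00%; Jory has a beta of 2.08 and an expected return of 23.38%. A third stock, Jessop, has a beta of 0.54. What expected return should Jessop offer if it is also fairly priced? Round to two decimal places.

MRP (SML slope) = (23.38% − 8.00%) / (2.08 − 0.30) = 15.38% / 1.78 = 8.6404%
R_f (intercept) = 8.00% − 0.30 × 8.6404% = 5.4079%
E(R_Jessop) = R_f + β × MRP = 5.4079% + 0.54 × 8.6404% = 10.07%

10.07%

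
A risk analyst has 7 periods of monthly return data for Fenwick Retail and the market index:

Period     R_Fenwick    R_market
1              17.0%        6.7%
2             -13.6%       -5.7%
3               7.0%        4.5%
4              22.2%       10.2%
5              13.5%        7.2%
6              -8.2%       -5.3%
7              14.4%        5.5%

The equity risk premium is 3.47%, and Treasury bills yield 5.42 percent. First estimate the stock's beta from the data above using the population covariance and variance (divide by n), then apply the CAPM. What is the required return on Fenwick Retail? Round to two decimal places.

12.73%

Mean R_i = (17.0 − 13.6 + 7.0 + 22.2 + 13.5 − 8.2 + 14.4) / 7 = 7.4714%
Mean R_m = (6.7 − 5.7 + 4.5 + 10.2 + 7.2 − 5.3 + 5.5) / 7 = 3.3000%
Σ(R_i − R̄_i)(R_m − R̄_m) = 496.6300  ⇒  Cov = 496.6300 / 7 = 70.9471
Σ(R_m − R̄_m)² = 235.6200  ⇒  Var(R_m) = 235.6200 / 7 = 33.6600
β = Cov / Var(R_m) = 70.9471 / 33.6600 = 2.1078
E(R) = R_f + β × MRP = 5.42% + 2.1078 × 3.47% = 12.73%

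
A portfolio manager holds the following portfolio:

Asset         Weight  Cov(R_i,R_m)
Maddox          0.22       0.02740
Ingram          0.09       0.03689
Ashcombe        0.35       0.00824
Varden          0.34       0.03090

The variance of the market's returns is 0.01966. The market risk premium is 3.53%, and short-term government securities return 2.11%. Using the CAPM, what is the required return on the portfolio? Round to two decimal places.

6.19%

β_Maddox = 0.02740 / 0.01966 = 1.3937
β_Ingram = 0.03689 / 0.01966 = 1.8764
β_Ashcombe = 0.00824 / 0.01966 = 0.4191
β_Varden = 0.03090 / 0.01966 = 1.5717
β_P = Σ w_i β_i = 0.22×1.3937 + 0.09×1.8764 + 0.35×0.4191 + 0.34×1.5717 = 1.1566
E(R_P) = R_f + β_P × MRP = 2.11% + 1.1566 × 3.53% = 6.19%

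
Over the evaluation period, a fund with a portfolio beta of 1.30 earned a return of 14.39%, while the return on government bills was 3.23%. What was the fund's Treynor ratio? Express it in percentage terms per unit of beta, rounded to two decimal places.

Treynor = (R_P − R_f) / β_P = (14.39% − 3.23%) / 1.3000 = 11.16% / 1.3000 = 8.58%

8.58%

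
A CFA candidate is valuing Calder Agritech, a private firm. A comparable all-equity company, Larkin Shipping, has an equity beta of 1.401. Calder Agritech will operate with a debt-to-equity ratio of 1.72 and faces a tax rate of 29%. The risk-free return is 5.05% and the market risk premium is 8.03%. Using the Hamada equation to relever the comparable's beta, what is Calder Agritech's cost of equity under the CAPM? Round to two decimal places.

30.04%

β_L = β_U × [1 + (1 − t)(D/E)] = 1.401 × [1 + (1 − 0.29) × 1.72]
    = 1.401 × [1 + 0.71 × 1.72] = 1.401 × 2.2212 = 3.1119
E(R) = R_f + β_L × MRP = 5.05% + 3.1119 × 8.03% = 30.04%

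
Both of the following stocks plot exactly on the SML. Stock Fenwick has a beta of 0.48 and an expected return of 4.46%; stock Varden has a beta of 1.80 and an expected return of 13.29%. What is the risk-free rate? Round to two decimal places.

Both satisfy E(R) = R_f + β·MRP, so the slope of the SML is
MRP = (13.29% − 4.46%) / (1.80 − 0.48) = 8.83% / 1.32 = 6.6894%
R_f = E(R_Fenwick) − β_Fenwick·MRP = 4.46% − 0.48 × 6.6894% = 1.2491%

1.25%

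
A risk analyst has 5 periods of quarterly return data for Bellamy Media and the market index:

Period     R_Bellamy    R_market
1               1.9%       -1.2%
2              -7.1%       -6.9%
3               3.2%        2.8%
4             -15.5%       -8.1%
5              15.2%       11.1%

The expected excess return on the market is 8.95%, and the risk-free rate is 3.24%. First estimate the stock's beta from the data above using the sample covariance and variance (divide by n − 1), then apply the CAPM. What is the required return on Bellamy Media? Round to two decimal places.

Mean R_i = (1.9 − 7.1 + 3.2 − 15.5 + 15.2) / 5 = -0.4600%
Mean R_m = (-1.2 − 6.9 + 2.8 − 8.1 + 11.1) / 5 = -0.4600%
Σ(R_i − R̄_i)(R_m − R̄_m) = 348.8820  ⇒  Cov = 348.8820 / 4 = 87.2205
Σ(R_m − R̄_m)² = 244.6520  ⇒  Var(R_m) = 244.6520 / 4 = 61.1630
β = Cov / Var(R_m) = 87.2205 / 61.1630 = 1.4260
E(R) = R_f + β × MRP = 3.24% + 1.4260 × 8.95% = 16.00%

16.00%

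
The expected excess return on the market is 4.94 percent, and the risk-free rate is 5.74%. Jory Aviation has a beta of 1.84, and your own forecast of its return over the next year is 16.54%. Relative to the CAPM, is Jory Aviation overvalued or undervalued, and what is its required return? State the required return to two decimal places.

Required return = R_f + β·MRP = 5.74% + 1.84 × 4.94% = 14.83%
Forecast 16.54% > required 14.83% → the stock plots above the SML → undervalued.

Undervalued; required return 14.83%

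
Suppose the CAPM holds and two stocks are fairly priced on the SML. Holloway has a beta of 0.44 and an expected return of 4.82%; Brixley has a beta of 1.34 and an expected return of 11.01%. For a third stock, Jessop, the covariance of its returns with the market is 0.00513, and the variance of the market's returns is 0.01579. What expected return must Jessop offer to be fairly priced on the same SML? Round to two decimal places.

4.03%

MRP = (11.01% − 4.82%) / (1.34 − 0.44) = 6.8778%
R_f = 4.82% − 0.44 × 6.8778% = 1.7938%
β_Jessop = Cov / Var(R_m) = 0.00513 / 0.01579 = 0.3249
E(R_Jessop) = R_f + β × MRP = 1.7938% + 0.3249 × 6.8778% = 4.03%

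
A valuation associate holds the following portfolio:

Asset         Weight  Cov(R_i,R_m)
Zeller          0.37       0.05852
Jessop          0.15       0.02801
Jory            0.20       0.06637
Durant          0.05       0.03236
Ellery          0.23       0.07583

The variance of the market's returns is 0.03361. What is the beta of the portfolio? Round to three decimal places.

1.731

β_Zeller = 0.05852 / 0.03361 = 1.7411
β_Jessop = 0.02801 / 0.03361 = 0.8334
β_Jory = 0.06637 / 0.03361 = 1.9747
β_Durant = 0.03236 / 0.03361 = 0.9628
β_Ellery = 0.07583 / 0.03361 = 2.2562
β_P = Σ w_i β_i = 0.37×1.7411 + 0.15×0.8334 + 0.20×1.9747 + 0.05×0.9628 + 0.23×2.2562 = 1.7312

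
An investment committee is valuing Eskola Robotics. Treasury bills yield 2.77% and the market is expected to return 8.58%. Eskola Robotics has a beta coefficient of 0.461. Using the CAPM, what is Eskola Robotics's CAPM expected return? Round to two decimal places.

5.45%

Market risk premium = E(R_m) − R_f = 8.58% − 2.77% = 5.81%
E(R) = R_f + β × MRP = 2.77% + 0.461 × 5.81% = 5.45%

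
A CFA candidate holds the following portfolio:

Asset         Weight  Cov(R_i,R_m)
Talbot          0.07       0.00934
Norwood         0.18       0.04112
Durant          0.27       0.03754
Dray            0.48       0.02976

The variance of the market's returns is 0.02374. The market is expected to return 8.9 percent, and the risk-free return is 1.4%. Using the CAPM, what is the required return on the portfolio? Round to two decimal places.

β_Talbot = 0.00934 / 0.02374 = 0.3934
β_Norwood = 0.04112 / 0.02374 = 1.7321
β_Durant = 0.03754 / 0.02374 = 1.5813
β_Dray = 0.02976 / 0.02374 = 1.2536
β_P = Σ w_i β_i = 0.07×0.3934 + 0.18×1.7321 + 0.27×1.5813 + 0.48×1.2536 = 1.3680
MRP = 8.9% − 1.4% = 7.50%
E(R_P) = R_f + β_P × MRP = 1.4% + 1.3680 × 7.5% = 11.66%

11.66%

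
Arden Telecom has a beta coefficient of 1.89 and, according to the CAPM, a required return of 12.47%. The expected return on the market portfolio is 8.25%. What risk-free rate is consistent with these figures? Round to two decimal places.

E(R) = R_f + β(E(R_m) − R_f) = R_f(1 − β) + β·E(R_m)
12.47% = R_f × (1 − 1.89) + 1.89 × 8.25%
12.47% = R_f × -0.89 + 15.5925%
R_f = (12.47% − 15.5925%) / -0.89 = 3.51%

3.51%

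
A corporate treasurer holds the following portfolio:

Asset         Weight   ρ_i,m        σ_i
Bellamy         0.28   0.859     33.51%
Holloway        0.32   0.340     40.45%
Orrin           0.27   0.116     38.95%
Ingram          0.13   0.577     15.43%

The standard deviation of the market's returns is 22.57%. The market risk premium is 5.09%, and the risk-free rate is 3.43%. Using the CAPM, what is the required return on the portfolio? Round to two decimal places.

β_Bellamy = 0.859 × 33.51% / 22.57% = 1.2754
β_Holloway = 0.340 × 40.45% / 22.57% = 0.6093
β_Orrin = 0.116 × 38.95% / 22.57% = 0.2002
β_Ingram = 0.577 × 15.43% / 22.57% = 0.3945
β_P = Σ w_i β_i = 0.28×1.2754 + 0.32×0.6093 + 0.27×0.2002 + 0.13×0.3945 = 0.6574
E(R_P) = R_f + β_P × MRP = 3.43% + 0.6574 × 5.09% = 6.78%

6.78%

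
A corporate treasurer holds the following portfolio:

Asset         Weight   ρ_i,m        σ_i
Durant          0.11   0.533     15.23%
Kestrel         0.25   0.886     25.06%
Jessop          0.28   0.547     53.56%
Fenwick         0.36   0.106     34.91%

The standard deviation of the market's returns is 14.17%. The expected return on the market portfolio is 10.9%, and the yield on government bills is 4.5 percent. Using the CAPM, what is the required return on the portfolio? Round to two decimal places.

β_Durant = 0.533 × 15.23% / 14.17% = 0.5729
β_Kestrel = 0.886 × 25.06% / 14.17% = 1.5669
β_Jessop = 0.547 × 53.56% / 14.17% = 2.0676
β_Fenwick = 0.106 × 34.91% / 14.17% = 0.2611
β_P = Σ w_i β_i = 0.11×0.5729 + 0.25×1.5669 + 0.28×2.0676 + 0.36×0.2611 = 1.1277
MRP = 10.9% − 4.5% = 6.40%
E(R_P) = R_f + β_P × MRP = 4.5% + 1.1277 × 6.4% = 11.72%

11.72%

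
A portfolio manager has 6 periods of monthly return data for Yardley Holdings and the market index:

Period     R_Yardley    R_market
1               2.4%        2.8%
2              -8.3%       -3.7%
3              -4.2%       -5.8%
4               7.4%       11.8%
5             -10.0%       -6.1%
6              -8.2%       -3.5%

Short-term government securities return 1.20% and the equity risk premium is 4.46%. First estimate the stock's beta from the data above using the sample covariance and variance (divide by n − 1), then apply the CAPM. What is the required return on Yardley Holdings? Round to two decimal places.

Mean R_i = (2.4 − 8.3 − 4.2 + 7.4 − 10.0 − 8.2) / 6 = -3.4833%
Mean R_m = (2.8 − 3.7 − 5.8 + 11.8 − 6.1 − 3.5) / 6 = -0.7500%
Σ(R_i − R̄_i)(R_m − R̄_m) = 223.1350  ⇒  Cov = 223.1350 / 5 = 44.6270
Σ(R_m − R̄_m)² = 240.4950  ⇒  Var(R_m) = 240.4950 / 5 = 48.0990
β = Cov / Var(R_m) = 44.6270 / 48.0990 = 0.9278
E(R) = R_f + β × MRP = 1.20% + 0.9278 × 4.46% = 5.34%

5.34%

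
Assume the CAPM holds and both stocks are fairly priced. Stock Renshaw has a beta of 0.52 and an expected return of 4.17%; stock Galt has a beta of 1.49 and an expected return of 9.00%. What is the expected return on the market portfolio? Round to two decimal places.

Both satisfy E(R) = R_f + β·MRP, so the slope of the SML is
MRP = (9.00% − 4.17%) / (1.49 − 0.52) = 4.83% / 0.97 = 4.9794%
R_f = E(R_Renshaw) − β_Renshaw·MRP = 4.17% − 0.52 × 4.9794% = 1.5807%
E(R_m) = R_f + MRP = 1.5807% + 4.9794% = 6.56%

6.56%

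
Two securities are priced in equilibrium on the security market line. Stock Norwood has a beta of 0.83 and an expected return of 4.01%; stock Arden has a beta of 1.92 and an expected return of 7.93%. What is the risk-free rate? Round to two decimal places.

Both satisfy E(R) = R_f + β·MRP, so the slope of the SML is
MRP = (7.93% − 4.01%) / (1.92 − 0.83) = 3.92% / 1.09 = 3.5963%
R_f = E(R_Norwood) − β_Norwood·MRP = 4.01% − 0.83 × 3.5963% = 1.0251%

1.03%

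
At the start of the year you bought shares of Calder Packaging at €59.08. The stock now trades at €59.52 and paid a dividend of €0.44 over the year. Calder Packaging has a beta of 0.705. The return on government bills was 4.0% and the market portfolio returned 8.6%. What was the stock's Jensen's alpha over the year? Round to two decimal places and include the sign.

-5.75%

Realised HPR = (P1 + D1 − P0) / P0 = (59.52 + 0.44 − 59.08) / 59.08 = 0.88 / 59.08 = 1.4895%
MRP = 8.6% − 4.0% = 4.60%
CAPM required = R_f + β·MRP = 4.0% + 0.705 × 4.6% = 7.2430%
α = realised − required = 1.4895% − 7.2430% = -5.75%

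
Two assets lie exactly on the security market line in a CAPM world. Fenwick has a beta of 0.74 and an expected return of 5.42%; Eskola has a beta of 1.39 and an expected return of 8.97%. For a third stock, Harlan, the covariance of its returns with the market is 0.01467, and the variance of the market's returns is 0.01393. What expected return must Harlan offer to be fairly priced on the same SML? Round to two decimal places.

7.13%

MRP = (8.97% − 5.42%) / (1.39 − 0.74) = 5.4615%
R_f = 5.42% − 0.74 × 5.4615% = 1.3785%
β_Harlan = Cov / Var(R_m) = 0.01467 / 0.01393 = 1.0531
E(R_Harlan) = R_f + β × MRP = 1.3785% + 1.0531 × 5.4615% = 7.13%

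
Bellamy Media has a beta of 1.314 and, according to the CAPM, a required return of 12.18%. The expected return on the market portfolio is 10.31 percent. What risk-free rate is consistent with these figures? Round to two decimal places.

4.35%

E(R) = R_f + β(E(R_m) − R_f) = R_f(1 − β) + β·E(R_m)
12.18% = R_f × (1 − 1.314) + 1.314 × 10.31%
12.18% = R_f × -0.314 + 13.54734%
R_f = (12.18% − 13.54734%) / -0.314 = 4.35%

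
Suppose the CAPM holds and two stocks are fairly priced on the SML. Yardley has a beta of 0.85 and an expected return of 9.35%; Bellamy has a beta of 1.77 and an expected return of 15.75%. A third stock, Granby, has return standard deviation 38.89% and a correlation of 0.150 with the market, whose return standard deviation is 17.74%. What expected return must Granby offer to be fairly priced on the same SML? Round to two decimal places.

MRP = (15.75% − 9.35%) / (1.77 − 0.85) = 6.9565%
R_f = 9.35% − 0.85 × 6.9565% = 3.4370%
β_Granby = ρ·σ_i/σ_m = 0.150 × 38.89 / 17.74 = 0.3288
E(R_Granby) = R_f + β × MRP = 3.4370% + 0.3288 × 6.9565% = 5.72%

5.72%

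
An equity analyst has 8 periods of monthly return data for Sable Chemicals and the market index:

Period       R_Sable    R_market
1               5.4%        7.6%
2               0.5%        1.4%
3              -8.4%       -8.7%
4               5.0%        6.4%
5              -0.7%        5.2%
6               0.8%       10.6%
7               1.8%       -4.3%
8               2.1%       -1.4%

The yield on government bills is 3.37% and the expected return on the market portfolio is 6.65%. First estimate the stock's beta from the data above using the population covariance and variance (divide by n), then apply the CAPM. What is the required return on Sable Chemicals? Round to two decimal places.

4.76%

Mean R_i = (5.4 + 0.5 − 8.4 + 5.0 − 0.7 + 0.8 + 1.8 + 2.1) / 8 = 0.8125%
Mean R_m = (7.6 + 1.4 − 8.7 + 6.4 + 5.2 + 10.6 − 4.3 − 1.4) / 8 = 2.1000%
Σ(R_i − R̄_i)(R_m − R̄_m) = 127.3300  ⇒  Cov = 127.3300 / 8 = 15.9163
Σ(R_m − R̄_m)² = 300.9400  ⇒  Var(R_m) = 300.9400 / 8 = 37.6175
β = Cov / Var(R_m) = 15.9163 / 37.6175 = 0.4231
MRP = 6.65% − 3.37% = 3.28%
E(R) = R_f + β × MRP = 3.37% + 0.4231 × 3.28% = 4.76%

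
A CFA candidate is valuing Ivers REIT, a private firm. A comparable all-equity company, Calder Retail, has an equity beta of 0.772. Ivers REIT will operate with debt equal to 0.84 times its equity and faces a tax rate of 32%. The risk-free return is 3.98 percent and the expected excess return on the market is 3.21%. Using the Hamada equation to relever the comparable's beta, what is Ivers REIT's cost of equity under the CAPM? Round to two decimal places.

β_L = β_U × [1 + (1 − t)(D/E)] = 0.772 × [1 + (1 − 0.32) × 0.84]
    = 0.772 × [1 + 0.68 × 0.84] = 0.772 × 1.5712 = 1.2130
E(R) = R_f + β_L × MRP = 3.98% + 1.2130 × 3.21% = 7.87%

7.87%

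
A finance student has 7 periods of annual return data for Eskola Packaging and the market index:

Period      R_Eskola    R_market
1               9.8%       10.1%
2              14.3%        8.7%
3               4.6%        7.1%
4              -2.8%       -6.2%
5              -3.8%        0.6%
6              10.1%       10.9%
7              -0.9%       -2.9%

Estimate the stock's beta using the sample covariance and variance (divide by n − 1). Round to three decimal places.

Mean R_i = (9.8 + 14.3 + 4.6 − 2.8 − 3.8 + 10.1 − 0.9) / 7 = 4.4714%
Mean R_m = (10.1 + 8.7 + 7.1 − 6.2 + 0.6 + 10.9 − 2.9) / 7 = 4.0429%
Σ(R_i − R̄_i)(R_m − R̄_m) = 257.2886  ⇒  Cov = 257.2886 / 6 = 42.8814
Σ(R_m − R̄_m)² = 279.7171  ⇒  Var(R_m) = 279.7171 / 6 = 46.6195
β = Cov / Var(R_m) = 42.8814 / 46.6195 = 0.9198

0.920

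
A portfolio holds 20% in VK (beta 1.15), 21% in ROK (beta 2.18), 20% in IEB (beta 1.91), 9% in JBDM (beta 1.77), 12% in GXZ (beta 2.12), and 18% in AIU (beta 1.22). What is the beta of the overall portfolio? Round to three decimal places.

1.703

β_P = Σ w_i β_i = 0.20×1.15 + 0.21×2.18 + 0.20×1.91 + 0.09×1.77 + 0.12×2.12 + 0.18×1.22 = 1.7031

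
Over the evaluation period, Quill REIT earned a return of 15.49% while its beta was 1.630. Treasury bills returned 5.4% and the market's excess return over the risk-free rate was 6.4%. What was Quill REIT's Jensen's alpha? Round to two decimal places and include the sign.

-0.34%

CAPM benchmark = R_f + β(R_m − R_f) = 5.4% + 1.630 × 6.4% = 15.8320%
α = actual − benchmark = 15.49% − 15.8320% = -0.34%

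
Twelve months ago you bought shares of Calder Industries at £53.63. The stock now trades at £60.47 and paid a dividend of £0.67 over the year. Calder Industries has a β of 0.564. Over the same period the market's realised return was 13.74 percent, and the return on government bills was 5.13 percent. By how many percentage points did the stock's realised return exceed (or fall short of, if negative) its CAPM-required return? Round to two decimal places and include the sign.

Realised HPR = (P1 + D1 − P0) / P0 = (60.47 + 0.67 − 53.63) / 53.63 = 7.51 / 53.63 = 14.0034%
MRP = 13.74% − 5.13% = 8.61%
CAPM required = R_f + β·MRP = 5.13% + 0.564 × 8.61% = 9.98604%
α = realised − required = 14.0034% − 9.98604% = +4.02%

+4.02%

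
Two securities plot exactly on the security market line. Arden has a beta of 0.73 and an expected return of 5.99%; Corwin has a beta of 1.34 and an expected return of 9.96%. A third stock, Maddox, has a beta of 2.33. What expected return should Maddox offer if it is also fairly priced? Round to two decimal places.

16.40%

MRP (SML slope) = (9.96% − 5.99%) / (1.34 − 0.73) = 3.97% / 0.61 = 6.5082%
R_f (intercept) = 5.99% − 0.73 × 6.5082% = 1.2390%
E(R_Maddox) = R_f + β × MRP = 1.2390% + 2.33 × 6.5082% = 16.40%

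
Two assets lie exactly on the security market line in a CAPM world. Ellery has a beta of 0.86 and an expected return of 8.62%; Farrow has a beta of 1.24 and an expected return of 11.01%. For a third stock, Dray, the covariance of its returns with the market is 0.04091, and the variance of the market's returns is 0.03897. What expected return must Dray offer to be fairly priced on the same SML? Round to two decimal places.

9.81%

MRP = (11.01% − 8.62%) / (1.24 − 0.86) = 6.2895%
R_f = 8.62% − 0.86 × 6.2895% = 3.2110%
β_Dray = Cov / Var(R_m) = 0.04091 / 0.03897 = 1.0498
E(R_Dray) = R_f + β × MRP = 3.2110% + 1.0498 × 6.2895% = 9.81%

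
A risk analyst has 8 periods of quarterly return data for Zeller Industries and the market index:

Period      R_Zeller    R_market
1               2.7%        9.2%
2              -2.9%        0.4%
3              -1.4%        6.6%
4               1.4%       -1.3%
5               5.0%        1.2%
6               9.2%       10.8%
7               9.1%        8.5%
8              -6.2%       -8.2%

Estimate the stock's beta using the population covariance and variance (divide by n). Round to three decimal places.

Mean R_i = (2.7 − 2.9 − 1.4 + 1.4 + 5.0 + 9.2 + 9.1 − 6.2) / 8 = 2.1125%
Mean R_m = (9.2 + 0.4 + 6.6 − 1.3 + 1.2 + 10.8 + 8.5 − 8.2) / 8 = 3.4000%
Σ(R_i − R̄_i)(R_m − R̄_m) = 188.7100  ⇒  Cov = 188.7100 / 8 = 23.5888
Σ(R_m − R̄_m)² = 295.1400  ⇒  Var(R_m) = 295.1400 / 8 = 36.8925
β = Cov / Var(R_m) = 23.5888 / 36.8925 = 0.6394

0.639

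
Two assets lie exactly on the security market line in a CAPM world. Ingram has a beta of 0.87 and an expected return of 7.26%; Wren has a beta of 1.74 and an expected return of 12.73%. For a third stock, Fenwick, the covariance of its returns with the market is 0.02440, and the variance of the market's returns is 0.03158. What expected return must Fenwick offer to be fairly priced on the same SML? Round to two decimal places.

6.65%

MRP = (12.73% − 7.26%) / (1.74 − 0.87) = 6.2874%
R_f = 7.26% − 0.87 × 6.2874% = 1.7900%
β_Fenwick = Cov / Var(R_m) = 0.02440 / 0.03158 = 0.7726
E(R_Fenwick) = R_f + β × MRP = 1.7900% + 0.7726 × 6.2874% = 6.65%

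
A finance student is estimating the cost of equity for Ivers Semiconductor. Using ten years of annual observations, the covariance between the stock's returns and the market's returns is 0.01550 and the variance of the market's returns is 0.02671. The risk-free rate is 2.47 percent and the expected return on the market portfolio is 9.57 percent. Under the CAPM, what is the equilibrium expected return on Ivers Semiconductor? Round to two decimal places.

6.59%

β = Cov(R_i, R_m) / Var(R_m) = 0.01550 / 0.02671 = 0.5803
MRP = 9.57% − 2.47% = 7.10%
E(R) = R_f + β × MRP = 2.47% + 0.5803 × 7.10% = 6.59%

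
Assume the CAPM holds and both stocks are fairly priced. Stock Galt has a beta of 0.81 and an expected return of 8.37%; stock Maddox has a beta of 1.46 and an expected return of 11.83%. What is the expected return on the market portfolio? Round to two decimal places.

9.38%

Both satisfy E(R) = R_f + β·MRP, so the slope of the SML is
MRP = (11.83% − 8.37%) / (1.46 − 0.81) = 3.46% / 0.65 = 5.3231%
R_f = E(R_Galt) − β_Galt·MRP = 8.37% − 0.81 × 5.3231% = 4.0583%
E(R_m) = R_f + MRP = 4.0583% + 5.3231% = 9.38%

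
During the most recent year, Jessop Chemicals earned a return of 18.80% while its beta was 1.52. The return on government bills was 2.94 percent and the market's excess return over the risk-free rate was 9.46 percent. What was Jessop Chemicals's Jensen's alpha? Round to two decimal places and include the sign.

+1.48%

CAPM benchmark = R_f + β(R_m − R_f) = 2.94% + 1.52 × 9.46% = 17.3192%
α = actual − benchmark = 18.80% − 17.3192% = +1.48%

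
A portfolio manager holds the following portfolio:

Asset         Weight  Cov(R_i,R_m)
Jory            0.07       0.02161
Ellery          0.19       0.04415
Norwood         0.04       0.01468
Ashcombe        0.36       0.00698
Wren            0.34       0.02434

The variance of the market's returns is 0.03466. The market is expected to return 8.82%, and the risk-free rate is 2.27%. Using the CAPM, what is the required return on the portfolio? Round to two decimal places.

6.29%

β_Jory = 0.02161 / 0.03466 = 0.6235
β_Ellery = 0.04415 / 0.03466 = 1.2738
β_Norwood = 0.01468 / 0.03466 = 0.4235
β_Ashcombe = 0.00698 / 0.03466 = 0.2014
β_Wren = 0.02434 / 0.03466 = 0.7023
β_P = Σ w_i β_i = 0.07×0.6235 + 0.19×1.2738 + 0.04×0.4235 + 0.36×0.2014 + 0.34×0.7023 = 0.6139
MRP = 8.82% − 2.27% = 6.55%
E(R_P) = R_f + β_P × MRP = 2.27% + 0.6139 × 6.55% = 6.29%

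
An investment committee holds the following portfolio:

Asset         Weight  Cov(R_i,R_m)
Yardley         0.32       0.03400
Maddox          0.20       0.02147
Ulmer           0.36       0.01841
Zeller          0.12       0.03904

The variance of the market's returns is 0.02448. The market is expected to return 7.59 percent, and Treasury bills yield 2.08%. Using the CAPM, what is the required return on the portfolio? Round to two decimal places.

β_Yardley = 0.03400 / 0.02448 = 1.3889
β_Maddox = 0.02147 / 0.02448 = 0.8770
β_Ulmer = 0.01841 / 0.02448 = 0.7520
β_Zeller = 0.03904 / 0.02448 = 1.5948
β_P = Σ w_i β_i = 0.32×1.3889 + 0.20×0.8770 + 0.36×0.7520 + 0.12×1.5948 = 1.0819
MRP = 7.59% − 2.08% = 5.51%
E(R_P) = R_f + β_P × MRP = 2.08% + 1.0819 × 5.51% = 8.04%

8.04%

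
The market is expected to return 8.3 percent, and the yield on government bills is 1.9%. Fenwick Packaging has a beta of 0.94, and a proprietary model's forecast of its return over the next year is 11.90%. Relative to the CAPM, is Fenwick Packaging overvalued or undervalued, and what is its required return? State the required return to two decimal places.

MRP = 8.3% − 1.9% = 6.40%
Required return = R_f + β·MRP = 1.9% + 0.94 × 6.4% = 7.92%
Forecast 11.90% > required 7.92% → the stock plots above the SML → undervalued.

Undervalued; required return 7.92%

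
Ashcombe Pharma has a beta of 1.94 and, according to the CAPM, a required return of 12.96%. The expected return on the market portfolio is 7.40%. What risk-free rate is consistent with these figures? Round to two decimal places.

E(R) = R_f + β(E(R_m) − R_f) = R_f(1 − β) + β·E(R_m)
12.96% = R_f × (1 − 1.94) + 1.94 × 7.40%
12.96% = R_f × -0.94 + 14.3560%
R_f = (12.96% − 14.3560%) / -0.94 = 1.49%

1.49%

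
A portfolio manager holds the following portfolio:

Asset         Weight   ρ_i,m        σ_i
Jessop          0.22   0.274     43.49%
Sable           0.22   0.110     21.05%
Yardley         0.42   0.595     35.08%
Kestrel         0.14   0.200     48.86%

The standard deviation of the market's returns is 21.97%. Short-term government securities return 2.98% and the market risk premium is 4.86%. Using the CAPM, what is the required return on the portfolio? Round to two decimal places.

5.91%

β_Jessop = 0.274 × 43.49% / 21.97% = 0.5424
β_Sable = 0.110 × 21.05% / 21.97% = 0.1054
β_Yardley = 0.595 × 35.08% / 21.97% = 0.9501
β_Kestrel = 0.200 × 48.86% / 21.97% = 0.4448
β_P = Σ w_i β_i = 0.22×0.5424 + 0.22×0.1054 + 0.42×0.9501 + 0.14×0.4448 = 0.6038
E(R_P) = R_f + β_P × MRP = 2.98% + 0.6038 × 4.86% = 5.91%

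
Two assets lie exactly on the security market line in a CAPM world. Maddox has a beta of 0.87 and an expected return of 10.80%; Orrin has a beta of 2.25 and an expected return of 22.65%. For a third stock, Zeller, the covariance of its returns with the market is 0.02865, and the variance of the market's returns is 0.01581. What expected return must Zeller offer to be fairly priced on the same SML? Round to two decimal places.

MRP = (22.65% − 10.80%) / (2.25 − 0.87) = 8.5870%
R_f = 10.80% − 0.87 × 8.5870% = 3.3293%
β_Zeller = Cov / Var(R_m) = 0.02865 / 0.01581 = 1.8121
E(R_Zeller) = R_f + β × MRP = 3.3293% + 1.8121 × 8.5870% = 18.89%

18.89%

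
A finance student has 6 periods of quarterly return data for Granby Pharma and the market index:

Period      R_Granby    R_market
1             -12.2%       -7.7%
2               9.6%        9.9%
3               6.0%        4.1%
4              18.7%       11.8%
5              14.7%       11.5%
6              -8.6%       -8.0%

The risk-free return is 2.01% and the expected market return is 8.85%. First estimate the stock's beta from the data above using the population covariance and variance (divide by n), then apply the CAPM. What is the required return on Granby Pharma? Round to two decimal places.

11.05%

Mean R_i = (-12.2 + 9.6 + 6.0 + 18.7 + 14.7 − 8.6) / 6 = 4.7000%
Mean R_m = (-7.7 + 9.9 + 4.1 + 11.8 + 11.5 − 8.0) / 6 = 3.6000%
Σ(R_i − R̄_i)(R_m − R̄_m) = 570.5700  ⇒  Cov = 570.5700 / 6 = 95.0950
Σ(R_m − R̄_m)² = 431.8400  ⇒  Var(R_m) = 431.8400 / 6 = 71.9733
β = Cov / Var(R_m) = 95.0950 / 71.9733 = 1.3213
MRP = 8.85% − 2.01% = 6.84%
E(R) = R_f + β × MRP = 2.01% + 1.3213 × 6.84% = 11.05%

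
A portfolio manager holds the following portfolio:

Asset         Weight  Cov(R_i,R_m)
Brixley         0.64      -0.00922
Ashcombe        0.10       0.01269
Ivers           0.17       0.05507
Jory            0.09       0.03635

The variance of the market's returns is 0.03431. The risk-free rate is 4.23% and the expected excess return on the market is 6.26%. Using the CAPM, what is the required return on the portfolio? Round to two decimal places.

β_Brixley = -0.00922 / 0.03431 = -0.2687
β_Ashcombe = 0.01269 / 0.03431 = 0.3699
β_Ivers = 0.05507 / 0.03431 = 1.6051
β_Jory = 0.03635 / 0.03431 = 1.0595
β_P = Σ w_i β_i = 0.64×-0.2687 + 0.10×0.3699 + 0.17×1.6051 + 0.09×1.0595 = 0.2332
E(R_P) = R_f + β_P × MRP = 4.23% + 0.2332 × 6.26% = 5.69%

5.69%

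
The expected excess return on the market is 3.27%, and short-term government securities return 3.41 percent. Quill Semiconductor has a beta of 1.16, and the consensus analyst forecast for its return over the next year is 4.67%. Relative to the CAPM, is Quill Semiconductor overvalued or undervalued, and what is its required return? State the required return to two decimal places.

Overvalued; required return 7.20%

Required return = R_f + β·MRP = 3.41% + 1.16 × 3.27% = 7.20%
Forecast 4.67% < required 7.20% → the stock plots below the SML → overvalued.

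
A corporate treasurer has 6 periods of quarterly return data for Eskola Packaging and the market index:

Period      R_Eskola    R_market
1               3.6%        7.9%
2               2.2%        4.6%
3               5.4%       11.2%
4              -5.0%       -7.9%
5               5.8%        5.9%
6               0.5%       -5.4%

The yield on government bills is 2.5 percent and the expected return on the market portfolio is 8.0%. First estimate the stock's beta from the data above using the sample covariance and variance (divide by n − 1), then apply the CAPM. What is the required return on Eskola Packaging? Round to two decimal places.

Mean R_i = (3.6 + 2.2 + 5.4 − 5.0 + 5.8 + 0.5) / 6 = 2.0833%
Mean R_m = (7.9 + 4.6 + 11.2 − 7.9 + 5.9 − 5.4) / 6 = 2.7167%
Σ(R_i − R̄_i)(R_m − R̄_m) = 136.1017  ⇒  Cov = 136.1017 / 5 = 27.2203
Σ(R_m − R̄_m)² = 291.1083  ⇒  Var(R_m) = 291.1083 / 5 = 58.2217
β = Cov / Var(R_m) = 27.2203 / 58.2217 = 0.4675
MRP = 8.0% − 2.5% = 5.50%
E(R) = R_f + β × MRP = 2.5% + 0.4675 × 5.5% = 5.07%

5.07%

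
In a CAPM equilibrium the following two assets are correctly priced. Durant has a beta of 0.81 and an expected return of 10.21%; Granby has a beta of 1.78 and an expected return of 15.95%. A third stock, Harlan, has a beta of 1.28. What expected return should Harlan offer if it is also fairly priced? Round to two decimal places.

12.99%

MRP (SML slope) = (15.95% − 10.21%) / (1.78 − 0.81) = 5.74% / 0.97 = 5.9175%
R_f (intercept) = 10.21% − 0.81 × 5.9175% = 5.4168%
E(R_Harlan) = R_f + β × MRP = 5.4168% + 1.28 × 5.9175% = 12.99%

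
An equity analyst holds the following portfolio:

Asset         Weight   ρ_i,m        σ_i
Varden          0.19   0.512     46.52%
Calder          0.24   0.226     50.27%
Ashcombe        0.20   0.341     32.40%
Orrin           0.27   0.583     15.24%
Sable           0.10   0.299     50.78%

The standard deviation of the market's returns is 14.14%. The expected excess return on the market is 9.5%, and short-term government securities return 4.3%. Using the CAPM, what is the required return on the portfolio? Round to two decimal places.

β_Varden = 0.512 × 46.52% / 14.14% = 1.6845
β_Calder = 0.226 × 50.27% / 14.14% = 0.8035
β_Ashcombe = 0.341 × 32.40% / 14.14% = 0.7814
β_Orrin = 0.583 × 15.24% / 14.14% = 0.6284
β_Sable = 0.299 × 50.78% / 14.14% = 1.0738
β_P = Σ w_i β_i = 0.19×1.6845 + 0.24×0.8035 + 0.20×0.7814 + 0.27×0.6284 + 0.10×1.0738 = 0.9462
E(R_P) = R_f + β_P × MRP = 4.3% + 0.9462 × 9.5% = 13.29%

13.29%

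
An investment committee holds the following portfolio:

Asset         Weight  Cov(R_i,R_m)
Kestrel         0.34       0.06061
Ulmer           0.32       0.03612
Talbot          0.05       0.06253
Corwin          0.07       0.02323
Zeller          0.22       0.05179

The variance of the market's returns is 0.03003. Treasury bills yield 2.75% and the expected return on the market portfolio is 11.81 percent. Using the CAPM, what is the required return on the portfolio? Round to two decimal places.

β_Kestrel = 0.06061 / 0.03003 = 2.0183
β_Ulmer = 0.03612 / 0.03003 = 1.2028
β_Talbot = 0.06253 / 0.03003 = 2.0823
β_Corwin = 0.02323 / 0.03003 = 0.7736
β_Zeller = 0.05179 / 0.03003 = 1.7246
β_P = Σ w_i β_i = 0.34×2.0183 + 0.32×1.2028 + 0.05×2.0823 + 0.07×0.7736 + 0.22×1.7246 = 1.6088
MRP = 11.81% − 2.75% = 9.06%
E(R_P) = R_f + β_P × MRP = 2.75% + 1.6088 × 9.06% = 17.33%

17.33%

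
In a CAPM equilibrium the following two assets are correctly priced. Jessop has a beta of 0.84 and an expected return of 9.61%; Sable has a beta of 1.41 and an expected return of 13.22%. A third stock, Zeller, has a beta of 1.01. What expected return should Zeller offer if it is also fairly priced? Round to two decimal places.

10.69%

MRP (SML slope) = (13.22% − 9.61%) / (1.41 − 0.84) = 3.61% / 0.57 = 6.3333%
R_f (intercept) = 9.61% − 0.84 × 6.3333% = 4.2900%
E(R_Zeller) = R_f + β × MRP = 4.2900% + 1.01 × 6.3333% = 10.69%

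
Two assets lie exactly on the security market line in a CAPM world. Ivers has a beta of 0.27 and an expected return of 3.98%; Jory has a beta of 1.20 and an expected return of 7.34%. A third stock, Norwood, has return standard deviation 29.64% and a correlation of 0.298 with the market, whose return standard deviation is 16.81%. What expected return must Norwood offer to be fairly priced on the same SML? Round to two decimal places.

4.90%

MRP = (7.34% − 3.98%) / (1.20 − 0.27) = 3.6129%
R_f = 3.98% − 0.27 × 3.6129% = 3.0045%
β_Norwood = ρ·σ_i/σ_m = 0.298 × 29.64 / 16.81 = 0.5254
E(R_Norwood) = R_f + β × MRP = 3.0045% + 0.5254 × 3.6129% = 4.90%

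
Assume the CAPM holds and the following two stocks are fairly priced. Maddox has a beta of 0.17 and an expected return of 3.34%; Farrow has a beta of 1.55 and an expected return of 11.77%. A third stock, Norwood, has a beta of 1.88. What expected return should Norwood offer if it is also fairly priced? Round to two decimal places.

13.79%

MRP (SML slope) = (11.77% − 3.34%) / (1.55 − 0.17) = 8.43% / 1.38 = 6.1087%
R_f (intercept) = 3.34% − 0.17 × 6.1087% = 2.3015%
E(R_Norwood) = R_f + β × MRP = 2.3015% + 1.88 × 6.1087% = 13.79%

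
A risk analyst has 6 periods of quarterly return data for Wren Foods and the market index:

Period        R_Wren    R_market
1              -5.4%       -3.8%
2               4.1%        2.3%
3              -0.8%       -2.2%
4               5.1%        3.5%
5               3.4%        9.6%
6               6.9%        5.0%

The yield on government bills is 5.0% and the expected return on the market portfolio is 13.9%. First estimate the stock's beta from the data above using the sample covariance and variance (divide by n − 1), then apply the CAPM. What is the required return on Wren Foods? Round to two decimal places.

11.32%

Mean R_i = (-5.4 + 4.1 − 0.8 + 5.1 + 3.4 + 6.9) / 6 = 2.2167%
Mean R_m = (-3.8 + 2.3 − 2.2 + 3.5 + 9.6 + 5.0) / 6 = 2.4000%
Σ(R_i − R̄_i)(R_m − R̄_m) = 84.7800  ⇒  Cov = 84.7800 / 5 = 16.9560
Σ(R_m − R̄_m)² = 119.4200  ⇒  Var(R_m) = 119.4200 / 5 = 23.8840
β = Cov / Var(R_m) = 16.9560 / 23.8840 = 0.7099
MRP = 13.9% − 5.0% = 8.90%
E(R) = R_f + β × MRP = 5.0% + 0.7099 × 8.9% = 11.32%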